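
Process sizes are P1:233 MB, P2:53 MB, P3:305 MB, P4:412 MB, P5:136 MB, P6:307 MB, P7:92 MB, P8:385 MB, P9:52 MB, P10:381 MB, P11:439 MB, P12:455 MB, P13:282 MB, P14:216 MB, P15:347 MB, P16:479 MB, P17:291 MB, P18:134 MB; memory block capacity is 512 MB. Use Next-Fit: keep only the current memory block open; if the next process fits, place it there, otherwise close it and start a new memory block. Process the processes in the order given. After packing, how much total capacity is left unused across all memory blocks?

1145

memory block 1: place P1 (233 MB), 279 MB left
memory block 1: place P2 (53 MB), 226 MB left
memory block 2: place P3 (305 MB), 207 MB left
memory block 3: place P4 (412 MB), 100 MB left
memory block 4: place P5 (136 MB), 376 MB left
memory block 4: place P6 (307 MB), 69 MB left
memory block 5: place P7 (92 MB), 420 MB left
memory block 5: place P8 (385 MB), 35 MB left
memory block 6: place P9 (52 MB), 460 MB left
memory block 6: place P10 (381 MB), 79 MB left
memory block 7: place P11 (439 MB), 73 MB left
memory block 8: place P12 (455 MB), 57 MB left
memory block 9: place P13 (282 MB), 230 MB left
memory block 9: place P14 (216 MB), 14 MB left
memory block 10: place P15 (347 MB), 165 MB left
memory block 11: place P16 (479 MB), 33 MB left
memory block 12: place P17 (291 MB), 221 MB left
memory block 12: place P18 (134 MB), 87 MB left
12 memory blocks × 512 MB = 6144 MB; used 4999 MB; unused 1145 MB.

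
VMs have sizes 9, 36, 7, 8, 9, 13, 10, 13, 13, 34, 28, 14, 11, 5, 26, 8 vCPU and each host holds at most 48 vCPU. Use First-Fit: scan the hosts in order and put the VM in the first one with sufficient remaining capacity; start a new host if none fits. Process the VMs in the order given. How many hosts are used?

6

9 vCPU → host 1 (remaining 39 vCPU)
36 vCPU → host 1 (remaining 3 vCPU)
7 vCPU → host 2 (remaining 41 vCPU)
8 vCPU → host 2 (remaining 33 vCPU)
9 vCPU → host 2 (remaining 24 vCPU)
13 vCPU → host 2 (remaining 11 vCPU)
10 vCPU → host 2 (remaining 1 vCPU)
13 vCPU → host 3 (remaining 35 vCPU)
13 vCPU → host 3 (remaining 22 vCPU)
34 vCPU → host 4 (remaining 14 vCPU)
28 vCPU → host 5 (remaining 20 vCPU)
14 vCPU → host 3 (remaining 8 vCPU)
11 vCPU → host 4 (remaining 3 vCPU)
5 vCPU → host 3 (remaining 3 vCPU)
26 vCPU → host 6 (remaining 22 vCPU)
8 vCPU → host 5 (remaining 12 vCPU)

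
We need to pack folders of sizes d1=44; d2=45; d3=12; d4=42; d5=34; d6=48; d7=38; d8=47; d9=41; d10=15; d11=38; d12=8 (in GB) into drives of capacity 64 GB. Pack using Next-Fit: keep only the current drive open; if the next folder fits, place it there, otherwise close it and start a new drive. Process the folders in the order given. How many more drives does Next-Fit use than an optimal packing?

Next-Fit: [44] [45,12] [42] [34] [48] [38] [47] [41,15] [38,8] → 9 drives.
9 folders exceed 32 GB (half the capacity), and no two of those can share a drive, so at least 9 drives are needed.
So 9 is already optimal.

0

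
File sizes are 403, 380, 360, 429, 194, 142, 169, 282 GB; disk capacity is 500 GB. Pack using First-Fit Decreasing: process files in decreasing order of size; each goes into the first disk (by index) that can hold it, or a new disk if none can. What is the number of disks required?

Sorted descending: 429, 403, 380, 360, 282, 194, 169, 142.
429 GB → disk 1 (remaining 71 GB)
403 GB → disk 2 (remaining 97 GB)
380 GB → disk 3 (remaining 120 GB)
360 GB → disk 4 (remaining 140 GB)
282 GB → disk 5 (remaining 218 GB)
194 GB → disk 5 (remaining 24 GB)
169 GB → disk 6 (remaining 331 GB)
142 GB → disk 6 (remaining 189 GB)
Final disks: [429] [403] [380] [360] [282,194] [169,142].

6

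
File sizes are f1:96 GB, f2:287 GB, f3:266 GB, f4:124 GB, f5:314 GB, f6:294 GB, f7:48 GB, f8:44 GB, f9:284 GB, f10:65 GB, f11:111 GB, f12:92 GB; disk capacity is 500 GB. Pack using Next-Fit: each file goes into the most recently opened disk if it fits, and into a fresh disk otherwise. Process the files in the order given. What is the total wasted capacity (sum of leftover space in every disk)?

975

disk 1: place f1 (96 GB), 404 GB left
disk 1: place f2 (287 GB), 117 GB left
disk 2: place f3 (266 GB), 234 GB left
disk 2: place f4 (124 GB), 110 GB left
disk 3: place f5 (314 GB), 186 GB left
disk 4: place f6 (294 GB), 206 GB left
disk 4: place f7 (48 GB), 158 GB left
disk 4: place f8 (44 GB), 114 GB left
disk 5: place f9 (284 GB), 216 GB left
disk 5: place f10 (65 GB), 151 GB left
disk 5: place f11 (111 GB), 40 GB left
disk 6: place f12 (92 GB), 408 GB left
6 disks × 500 GB = 3000 GB; used 2025 GB; unused 975 GB.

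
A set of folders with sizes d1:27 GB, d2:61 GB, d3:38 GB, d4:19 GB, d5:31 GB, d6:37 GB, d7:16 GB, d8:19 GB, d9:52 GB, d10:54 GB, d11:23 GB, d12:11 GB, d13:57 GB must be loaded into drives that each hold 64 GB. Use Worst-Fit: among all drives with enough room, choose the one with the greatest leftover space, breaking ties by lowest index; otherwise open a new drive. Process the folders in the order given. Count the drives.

8

d1 (27 GB) → drive 1 (remaining 37 GB)
d2 (61 GB) → drive 2 (remaining 3 GB)
d3 (38 GB) → drive 3 (remaining 26 GB)
d4 (19 GB) → drive 1 (remaining 18 GB)
d5 (31 GB) → drive 4 (remaining 33 GB)
d6 (37 GB) → drive 5 (remaining 27 GB)
d7 (16 GB) → drive 4 (remaining 17 GB)
d8 (19 GB) → drive 5 (remaining 8 GB)
d9 (52 GB) → drive 6 (remaining 12 GB)
d10 (54 GB) → drive 7 (remaining 10 GB)
d11 (23 GB) → drive 3 (remaining 3 GB)
d12 (11 GB) → drive 1 (remaining 7 GB)
d13 (57 GB) → drive 8 (remaining 7 GB)
Final drives: [27,19,11] [61] [38,23] [31,16] [37,19] [52] [54] [57].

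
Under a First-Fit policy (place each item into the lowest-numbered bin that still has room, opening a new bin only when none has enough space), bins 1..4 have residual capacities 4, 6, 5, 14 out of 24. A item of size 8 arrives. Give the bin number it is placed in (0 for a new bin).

4

Bins with room: bin 4 (14).
The first with room is bin 4.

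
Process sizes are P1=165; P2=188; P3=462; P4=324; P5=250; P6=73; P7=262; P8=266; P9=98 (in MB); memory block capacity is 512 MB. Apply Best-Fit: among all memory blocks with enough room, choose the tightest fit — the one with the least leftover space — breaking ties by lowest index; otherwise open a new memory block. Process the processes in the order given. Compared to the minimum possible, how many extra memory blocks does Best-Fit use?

Best-Fit: [165,188,73] [462] [324,98] [250,262] [266] → 5 memory blocks.
Total size 2088 MB; any packing needs at least ⌈2088/512⌉ = 5 memory blocks.
So 5 is already optimal.

0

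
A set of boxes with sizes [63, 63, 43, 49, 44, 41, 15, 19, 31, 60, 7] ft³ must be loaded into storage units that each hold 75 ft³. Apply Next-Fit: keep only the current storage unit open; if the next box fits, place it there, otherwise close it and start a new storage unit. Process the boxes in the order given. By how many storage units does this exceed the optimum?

1

Next-Fit: [63] [63] [43] [49] [44] [41,15,19] [31] [60,7] → 8 storage units.
7 boxes exceed 37.5 ft³ (half the capacity), and no two of those can share a storage unit, so at least 7 storage units are needed.
An optimal packing achieves that bound: [63,7] [63] [60,15] [49,19] [44,31] [43] [41] → 7 storage units.
Excess: 8 − 7 = 1.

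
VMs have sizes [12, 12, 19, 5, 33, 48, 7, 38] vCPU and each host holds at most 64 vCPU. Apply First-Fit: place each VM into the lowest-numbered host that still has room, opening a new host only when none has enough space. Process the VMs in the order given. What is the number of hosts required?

4

host 1: place 12 vCPU, 52 vCPU left
host 1: place 12 vCPU, 40 vCPU left
host 1: place 19 vCPU, 21 vCPU left
host 1: place 5 vCPU, 16 vCPU left
host 2: place 33 vCPU, 31 vCPU left
host 3: place 48 vCPU, 16 vCPU left
host 1: place 7 vCPU, 9 vCPU left
host 4: place 38 vCPU, 26 vCPU left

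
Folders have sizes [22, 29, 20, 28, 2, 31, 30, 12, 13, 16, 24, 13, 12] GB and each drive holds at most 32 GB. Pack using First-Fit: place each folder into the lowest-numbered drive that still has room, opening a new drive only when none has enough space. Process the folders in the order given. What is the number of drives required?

9

Put 22 GB in drive 1; 10 GB remain.
Put 29 GB in drive 2; 3 GB remain.
Put 20 GB in drive 3; 12 GB remain.
Put 28 GB in drive 4; 4 GB remain.
Put 2 GB in drive 1; 8 GB remain.
Put 31 GB in drive 5; 1 GB remain.
Put 30 GB in drive 6; 2 GB remain.
Put 12 GB in drive 3; 0 GB remain.
Put 13 GB in drive 7; 19 GB remain.
Put 16 GB in drive 7; 3 GB remain.
Put 24 GB in drive 8; 8 GB remain.
Put 13 GB in drive 9; 19 GB remain.
Put 12 GB in drive 9; 7 GB remain.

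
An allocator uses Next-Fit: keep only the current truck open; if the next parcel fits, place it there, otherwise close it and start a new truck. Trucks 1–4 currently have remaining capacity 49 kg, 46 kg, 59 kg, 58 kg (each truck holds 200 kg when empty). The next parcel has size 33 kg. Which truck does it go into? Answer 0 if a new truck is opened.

4

Next-Fit only looks at truck 4, which has 58 kg free.
33 kg fits there.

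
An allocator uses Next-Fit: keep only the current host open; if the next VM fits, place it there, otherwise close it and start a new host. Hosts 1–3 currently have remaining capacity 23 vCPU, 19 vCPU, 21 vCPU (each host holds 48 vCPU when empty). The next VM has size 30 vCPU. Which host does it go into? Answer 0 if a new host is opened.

0

Next-Fit only looks at host 3, which has 21 vCPU free.
30 vCPU does not fit, so a new host is opened.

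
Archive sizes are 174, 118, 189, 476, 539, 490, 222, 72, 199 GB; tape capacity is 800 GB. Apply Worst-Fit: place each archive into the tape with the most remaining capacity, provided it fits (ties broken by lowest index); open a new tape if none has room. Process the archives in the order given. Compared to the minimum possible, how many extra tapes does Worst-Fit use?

0

Worst-Fit: [174,118,189,72] [476,222] [539] [490,199] → 4 tapes.
Total size 2479 GB; any packing needs at least ⌈2479/800⌉ = 4 tapes.
So 4 is already optimal.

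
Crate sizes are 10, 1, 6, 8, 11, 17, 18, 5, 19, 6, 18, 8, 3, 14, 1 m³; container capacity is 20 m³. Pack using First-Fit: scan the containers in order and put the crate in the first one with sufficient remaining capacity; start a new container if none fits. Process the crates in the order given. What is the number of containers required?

8

container 1: place 10 m³, 10 m³ left
container 1: place 1 m³, 9 m³ left
container 1: place 6 m³, 3 m³ left
container 2: place 8 m³, 12 m³ left
container 2: place 11 m³, 1 m³ left
container 3: place 17 m³, 3 m³ left
container 4: place 18 m³, 2 m³ left
container 5: place 5 m³, 15 m³ left
container 6: place 19 m³, 1 m³ left
container 5: place 6 m³, 9 m³ left
container 7: place 18 m³, 2 m³ left
container 5: place 8 m³, 1 m³ left
container 1: place 3 m³, 0 m³ left
container 8: place 14 m³, 6 m³ left
container 2: place 1 m³, 0 m³ left
Final containers: [10,1,6,3] [8,11,1] [17] [18] [5,6,8] [19] [18] [14].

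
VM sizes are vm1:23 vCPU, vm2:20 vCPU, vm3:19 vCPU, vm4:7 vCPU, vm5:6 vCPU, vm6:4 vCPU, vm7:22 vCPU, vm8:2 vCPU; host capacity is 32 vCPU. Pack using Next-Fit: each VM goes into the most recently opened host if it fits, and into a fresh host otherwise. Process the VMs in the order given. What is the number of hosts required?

host 1: place vm1 (23 vCPU), 9 vCPU left
host 2: place vm2 (20 vCPU), 12 vCPU left
host 3: place vm3 (19 vCPU), 13 vCPU left
host 3: place vm4 (7 vCPU), 6 vCPU left
host 3: place vm5 (6 vCPU), 0 vCPU left
host 4: place vm6 (4 vCPU), 28 vCPU left
host 4: place vm7 (22 vCPU), 6 vCPU left
host 4: place vm8 (2 vCPU), 4 vCPU left
Final hosts: [23] [20] [19,7,6] [4,22,2].

4 hosts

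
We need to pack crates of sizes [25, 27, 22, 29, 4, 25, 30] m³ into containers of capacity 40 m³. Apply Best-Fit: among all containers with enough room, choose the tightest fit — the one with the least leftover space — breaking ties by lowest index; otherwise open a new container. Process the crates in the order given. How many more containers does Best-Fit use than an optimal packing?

0

Best-Fit: [25] [27] [22] [29,4] [25] [30] → 6 containers.
6 crates exceed 20 m³ (half the capacity), and no two of those can share a container, so at least 6 containers are needed.
So 6 is already optimal.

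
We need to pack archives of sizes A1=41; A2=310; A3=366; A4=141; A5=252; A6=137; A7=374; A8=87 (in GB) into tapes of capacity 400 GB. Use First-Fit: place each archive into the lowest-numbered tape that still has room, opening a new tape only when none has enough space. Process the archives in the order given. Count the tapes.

5

tape 1: place A1 (41 GB), 359 GB left
tape 1: place A2 (310 GB), 49 GB left
tape 2: place A3 (366 GB), 34 GB left
tape 3: place A4 (141 GB), 259 GB left
tape 3: place A5 (252 GB), 7 GB left
tape 4: place A6 (137 GB), 263 GB left
tape 5: place A7 (374 GB), 26 GB left
tape 4: place A8 (87 GB), 176 GB left
Final tapes: [41,310] [366] [141,252] [137,87] [374].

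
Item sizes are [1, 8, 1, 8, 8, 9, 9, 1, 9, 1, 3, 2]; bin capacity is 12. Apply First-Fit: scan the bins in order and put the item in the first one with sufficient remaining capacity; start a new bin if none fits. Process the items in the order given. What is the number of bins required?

Put 1 in bin 1; 11 remain.
Put 8 in bin 1; 3 remain.
Put 1 in bin 1; 2 remain.
Put 8 in bin 2; 4 remain.
Put 8 in bin 3; 4 remain.
Put 9 in bin 4; 3 remain.
Put 9 in bin 5; 3 remain.
Put 1 in bin 1; 1 remain.
Put 9 in bin 6; 3 remain.
Put 1 in bin 1; 0 remain.
Put 3 in bin 2; 1 remain.
Put 2 in bin 3; 2 remain.
Final bins: [1,8,1,1,1] [8,3] [8,2] [9] [9] [9].

6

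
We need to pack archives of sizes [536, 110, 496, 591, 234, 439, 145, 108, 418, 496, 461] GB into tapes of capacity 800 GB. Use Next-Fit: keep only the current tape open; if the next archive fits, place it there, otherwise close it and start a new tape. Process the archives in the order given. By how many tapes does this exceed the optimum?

Next-Fit: [536,110] [496] [591] [234,439] [145,108,418] [496] [461] → 7 tapes.
7 archives exceed 400 GB (half the capacity), and no two of those can share a tape, so at least 7 tapes are needed.
So 7 is already optimal.

0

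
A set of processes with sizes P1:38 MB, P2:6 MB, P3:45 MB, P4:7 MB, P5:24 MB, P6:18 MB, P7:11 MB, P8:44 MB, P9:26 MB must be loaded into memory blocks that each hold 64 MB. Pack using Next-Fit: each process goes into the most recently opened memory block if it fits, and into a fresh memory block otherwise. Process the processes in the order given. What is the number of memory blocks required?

Put P1 (38 MB) in memory block 1; 26 MB remain.
Put P2 (6 MB) in memory block 1; 20 MB remain.
Put P3 (45 MB) in memory block 2; 19 MB remain.
Put P4 (7 MB) in memory block 2; 12 MB remain.
Put P5 (24 MB) in memory block 3; 40 MB remain.
Put P6 (18 MB) in memory block 3; 22 MB remain.
Put P7 (11 MB) in memory block 3; 11 MB remain.
Put P8 (44 MB) in memory block 4; 20 MB remain.
Put P9 (26 MB) in memory block 5; 38 MB remain.
Final memory blocks: [38,6] [45,7] [24,18,11] [44] [26].

5 memory blocks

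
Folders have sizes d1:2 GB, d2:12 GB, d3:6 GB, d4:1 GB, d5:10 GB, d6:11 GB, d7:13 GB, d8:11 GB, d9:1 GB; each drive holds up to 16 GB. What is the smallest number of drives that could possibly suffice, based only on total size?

Total size = 2 + 12 + 6 + 1 + 10 + 11 + 13 + 11 + 1 = 67 GB.
⌈67 / 16⌉ = 5.

5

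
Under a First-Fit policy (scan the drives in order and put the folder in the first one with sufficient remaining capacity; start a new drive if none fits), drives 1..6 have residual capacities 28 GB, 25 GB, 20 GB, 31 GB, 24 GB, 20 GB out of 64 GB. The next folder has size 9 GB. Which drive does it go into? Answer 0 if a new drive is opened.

Drives with room: drive 1 (28 GB), drive 2 (25 GB), drive 3 (20 GB), drive 4 (31 GB), drive 5 (24 GB), drive 6 (20 GB).
The first with room is drive 1.

1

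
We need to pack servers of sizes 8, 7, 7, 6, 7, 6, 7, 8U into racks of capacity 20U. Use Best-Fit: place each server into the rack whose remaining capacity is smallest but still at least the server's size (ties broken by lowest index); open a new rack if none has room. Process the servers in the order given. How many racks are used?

Put 8U in rack 1; 12U remain.
Put 7U in rack 1; 5U remain.
Put 7U in rack 2; 13U remain.
Put 6U in rack 2; 7U remain.
Put 7U in rack 2; 0U remain.
Put 6U in rack 3; 14U remain.
Put 7U in rack 3; 7U remain.
Put 8U in rack 4; 12U remain.

4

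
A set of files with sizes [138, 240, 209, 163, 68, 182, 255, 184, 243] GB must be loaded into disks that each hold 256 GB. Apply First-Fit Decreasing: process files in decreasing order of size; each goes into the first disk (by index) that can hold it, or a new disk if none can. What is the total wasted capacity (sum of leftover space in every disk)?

Sorted descending: 255, 243, 240, 209, 184, 182, 163, 138, 68.
Put 255 GB in disk 1; 1 GB remain.
Put 243 GB in disk 2; 13 GB remain.
Put 240 GB in disk 3; 16 GB remain.
Put 209 GB in disk 4; 47 GB remain.
Put 184 GB in disk 5; 72 GB remain.
Put 182 GB in disk 6; 74 GB remain.
Put 163 GB in disk 7; 93 GB remain.
Put 138 GB in disk 8; 118 GB remain.
Put 68 GB in disk 5; 4 GB remain.
8 disks × 256 GB = 2048 GB; used 1682 GB; unused 366 GB.

366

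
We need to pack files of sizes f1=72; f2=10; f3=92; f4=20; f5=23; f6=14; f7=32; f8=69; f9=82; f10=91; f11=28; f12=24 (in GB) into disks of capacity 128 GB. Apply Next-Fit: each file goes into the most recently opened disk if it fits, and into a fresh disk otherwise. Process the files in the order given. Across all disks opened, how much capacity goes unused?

339

f1 (72 GB) → disk 1 (remaining 56 GB)
f2 (10 GB) → disk 1 (remaining 46 GB)
f3 (92 GB) → disk 2 (remaining 36 GB)
f4 (20 GB) → disk 2 (remaining 16 GB)
f5 (23 GB) → disk 3 (remaining 105 GB)
f6 (14 GB) → disk 3 (remaining 91 GB)
f7 (32 GB) → disk 3 (remaining 59 GB)
f8 (69 GB) → disk 4 (remaining 59 GB)
f9 (82 GB) → disk 5 (remaining 46 GB)
f10 (91 GB) → disk 6 (remaining 37 GB)
f11 (28 GB) → disk 6 (remaining 9 GB)
f12 (24 GB) → disk 7 (remaining 104 GB)
7 disks × 128 GB = 896 GB; used 557 GB; unused 339 GB.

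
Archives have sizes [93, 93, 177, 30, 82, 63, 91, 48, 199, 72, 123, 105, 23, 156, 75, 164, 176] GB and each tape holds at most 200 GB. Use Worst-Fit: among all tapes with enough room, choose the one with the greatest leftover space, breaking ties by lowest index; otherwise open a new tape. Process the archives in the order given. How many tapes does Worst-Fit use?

93 GB → tape 1 (remaining 107 GB)
93 GB → tape 1 (remaining 14 GB)
177 GB → tape 2 (remaining 23 GB)
30 GB → tape 3 (remaining 170 GB)
82 GB → tape 3 (remaining 88 GB)
63 GB → tape 3 (remaining 25 GB)
91 GB → tape 4 (remaining 109 GB)
48 GB → tape 4 (remaining 61 GB)
199 GB → tape 5 (remaining 1 GB)
72 GB → tape 6 (remaining 128 GB)
123 GB → tape 6 (remaining 5 GB)
105 GB → tape 7 (remaining 95 GB)
23 GB → tape 7 (remaining 72 GB)
156 GB → tape 8 (remaining 44 GB)
75 GB → tape 9 (remaining 125 GB)
164 GB → tape 10 (remaining 36 GB)
176 GB → tape 11 (remaining 24 GB)
Final tapes: [93,93] [177] [30,82,63] [91,48] [199] [72,123] [105,23] [156] [75] [164] [176].

11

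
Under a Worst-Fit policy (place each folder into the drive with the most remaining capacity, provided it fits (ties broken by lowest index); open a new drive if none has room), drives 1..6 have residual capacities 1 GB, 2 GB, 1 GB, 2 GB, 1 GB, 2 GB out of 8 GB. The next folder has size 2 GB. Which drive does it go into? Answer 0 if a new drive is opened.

Drives with room: drive 2 (2 GB), drive 4 (2 GB), drive 6 (2 GB).
Most room is drive 2 with 2 GB free.

2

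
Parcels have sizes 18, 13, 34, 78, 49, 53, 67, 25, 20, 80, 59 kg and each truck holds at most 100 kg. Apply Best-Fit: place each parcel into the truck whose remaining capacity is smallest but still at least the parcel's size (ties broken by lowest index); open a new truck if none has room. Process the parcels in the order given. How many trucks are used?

7 trucks

18 kg → truck 1 (remaining 82 kg)
13 kg → truck 1 (remaining 69 kg)
34 kg → truck 1 (remaining 35 kg)
78 kg → truck 2 (remaining 22 kg)
49 kg → truck 3 (remaining 51 kg)
53 kg → truck 4 (remaining 47 kg)
67 kg → truck 5 (remaining 33 kg)
25 kg → truck 5 (remaining 8 kg)
20 kg → truck 2 (remaining 2 kg)
80 kg → truck 6 (remaining 20 kg)
59 kg → truck 7 (remaining 41 kg)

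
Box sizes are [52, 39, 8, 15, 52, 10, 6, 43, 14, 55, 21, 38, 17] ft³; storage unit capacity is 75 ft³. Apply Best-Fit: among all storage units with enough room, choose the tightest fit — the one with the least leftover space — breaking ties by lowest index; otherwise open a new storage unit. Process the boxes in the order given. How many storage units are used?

storage unit 1: place 52 ft³, 23 ft³ left
storage unit 2: place 39 ft³, 36 ft³ left
storage unit 1: place 8 ft³, 15 ft³ left
storage unit 1: place 15 ft³, 0 ft³ left
storage unit 3: place 52 ft³, 23 ft³ left
storage unit 3: place 10 ft³, 13 ft³ left
storage unit 3: place 6 ft³, 7 ft³ left
storage unit 4: place 43 ft³, 32 ft³ left
storage unit 4: place 14 ft³, 18 ft³ left
storage unit 5: place 55 ft³, 20 ft³ left
storage unit 2: place 21 ft³, 15 ft³ left
storage unit 6: place 38 ft³, 37 ft³ left
storage unit 4: place 17 ft³, 1 ft³ left

6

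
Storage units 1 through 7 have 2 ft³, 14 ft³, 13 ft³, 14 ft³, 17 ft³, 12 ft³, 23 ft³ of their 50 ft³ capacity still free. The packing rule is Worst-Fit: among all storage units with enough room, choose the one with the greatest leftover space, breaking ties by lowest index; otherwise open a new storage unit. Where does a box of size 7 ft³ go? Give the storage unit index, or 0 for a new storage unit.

Storage units with room: storage unit 2 (14 ft³), storage unit 3 (13 ft³), storage unit 4 (14 ft³), storage unit 5 (17 ft³), storage unit 6 (12 ft³), storage unit 7 (23 ft³).
Most room is storage unit 7 with 23 ft³ free.

7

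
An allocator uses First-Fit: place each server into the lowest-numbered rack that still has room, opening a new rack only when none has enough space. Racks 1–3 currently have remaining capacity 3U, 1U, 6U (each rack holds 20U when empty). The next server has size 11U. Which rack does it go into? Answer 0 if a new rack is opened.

0

No rack has ≥ 11U free, so a new rack is opened.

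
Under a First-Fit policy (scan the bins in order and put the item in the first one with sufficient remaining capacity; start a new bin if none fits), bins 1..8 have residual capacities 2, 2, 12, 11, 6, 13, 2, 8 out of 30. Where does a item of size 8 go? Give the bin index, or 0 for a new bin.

3

Bins with room: bin 3 (12), bin 4 (11), bin 6 (13), bin 8 (8).
The first with room is bin 3.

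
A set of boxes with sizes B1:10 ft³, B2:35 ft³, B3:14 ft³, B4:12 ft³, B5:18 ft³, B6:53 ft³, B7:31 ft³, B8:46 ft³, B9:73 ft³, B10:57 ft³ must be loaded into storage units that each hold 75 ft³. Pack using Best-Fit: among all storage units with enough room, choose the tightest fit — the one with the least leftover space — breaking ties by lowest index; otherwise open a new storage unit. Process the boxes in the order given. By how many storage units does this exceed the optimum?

Best-Fit: [10,35,14,12] [18,53] [31] [46] [73] [57] → 6 storage units.
Total size 349 ft³; any packing needs at least ⌈349/75⌉ = 5 storage units.
An optimal packing achieves that bound: [73] [57,18] [53,14] [46,12,10] [35,31] → 5 storage units.
Excess: 6 − 5 = 1.

1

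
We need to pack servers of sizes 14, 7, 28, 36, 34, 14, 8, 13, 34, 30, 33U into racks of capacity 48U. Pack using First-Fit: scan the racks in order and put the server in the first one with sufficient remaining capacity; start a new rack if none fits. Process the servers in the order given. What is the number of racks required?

7 racks

rack 1: place 14U, 34U left
rack 1: place 7U, 27U left
rack 2: place 28U, 20U left
rack 3: place 36U, 12U left
rack 4: place 34U, 14U left
rack 1: place 14U, 13U left
rack 1: place 8U, 5U left
rack 2: place 13U, 7U left
rack 5: place 34U, 14U left
rack 6: place 30U, 18U left
rack 7: place 33U, 15U left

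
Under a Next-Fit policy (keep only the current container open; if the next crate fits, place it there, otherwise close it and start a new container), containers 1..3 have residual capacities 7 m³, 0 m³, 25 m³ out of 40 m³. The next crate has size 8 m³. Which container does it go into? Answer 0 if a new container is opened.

3

Next-Fit only looks at container 3, which has 25 m³ free.
8 m³ fits there.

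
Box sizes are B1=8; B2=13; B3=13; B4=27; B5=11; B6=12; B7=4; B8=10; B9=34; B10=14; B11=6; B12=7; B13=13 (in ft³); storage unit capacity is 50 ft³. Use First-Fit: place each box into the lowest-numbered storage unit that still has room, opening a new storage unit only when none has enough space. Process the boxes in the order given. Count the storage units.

B1 (8 ft³) → storage unit 1 (remaining 42 ft³)
B2 (13 ft³) → storage unit 1 (remaining 29 ft³)
B3 (13 ft³) → storage unit 1 (remaining 16 ft³)
B4 (27 ft³) → storage unit 2 (remaining 23 ft³)
B5 (11 ft³) → storage unit 1 (remaining 5 ft³)
B6 (12 ft³) → storage unit 2 (remaining 11 ft³)
B7 (4 ft³) → storage unit 1 (remaining 1 ft³)
B8 (10 ft³) → storage unit 2 (remaining 1 ft³)
B9 (34 ft³) → storage unit 3 (remaining 16 ft³)
B10 (14 ft³) → storage unit 3 (remaining 2 ft³)
B11 (6 ft³) → storage unit 4 (remaining 44 ft³)
B12 (7 ft³) → storage unit 4 (remaining 37 ft³)
B13 (13 ft³) → storage unit 4 (remaining 24 ft³)
Final storage units: [8,13,13,11,4] [27,12,10] [34,14] [6,7,13].

4 storage units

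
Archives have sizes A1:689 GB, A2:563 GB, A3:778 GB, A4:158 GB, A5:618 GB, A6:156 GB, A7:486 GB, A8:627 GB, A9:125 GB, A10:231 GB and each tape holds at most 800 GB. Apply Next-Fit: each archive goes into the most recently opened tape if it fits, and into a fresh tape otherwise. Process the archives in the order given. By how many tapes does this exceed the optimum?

Next-Fit: [689] [563] [778] [158,618] [156,486] [627,125] [231] → 7 tapes.
Total size 4431 GB; any packing needs at least ⌈4431/800⌉ = 6 tapes.
An optimal packing achieves that bound: [778] [689] [627,158] [618,156] [563,231] [486,125] → 6 tapes.
Excess: 7 − 6 = 1.

1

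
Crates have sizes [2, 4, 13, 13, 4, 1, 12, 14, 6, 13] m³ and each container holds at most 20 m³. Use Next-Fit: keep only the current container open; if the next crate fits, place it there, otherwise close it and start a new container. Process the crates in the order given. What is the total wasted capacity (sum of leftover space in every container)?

2 m³ → container 1 (remaining 18 m³)
4 m³ → container 1 (remaining 14 m³)
13 m³ → container 1 (remaining 1 m³)
13 m³ → container 2 (remaining 7 m³)
4 m³ → container 2 (remaining 3 m³)
1 m³ → container 2 (remaining 2 m³)
12 m³ → container 3 (remaining 8 m³)
14 m³ → container 4 (remaining 6 m³)
6 m³ → container 4 (remaining 0 m³)
13 m³ → container 5 (remaining 7 m³)
5 containers × 20 m³ = 100 m³; used 82 m³; unused 18 m³.

18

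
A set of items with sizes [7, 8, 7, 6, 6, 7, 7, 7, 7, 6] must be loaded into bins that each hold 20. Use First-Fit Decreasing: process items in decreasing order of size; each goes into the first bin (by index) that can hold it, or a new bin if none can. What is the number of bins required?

Sorted descending: 8, 7, 7, 7, 7, 7, 7, 6, 6, 6.
bin 1: place 8, 12 left
bin 1: place 7, 5 left
bin 2: place 7, 13 left
bin 2: place 7, 6 left
bin 3: place 7, 13 left
bin 3: place 7, 6 left
bin 4: place 7, 13 left
bin 2: place 6, 0 left
bin 3: place 6, 0 left
bin 4: place 6, 7 left

4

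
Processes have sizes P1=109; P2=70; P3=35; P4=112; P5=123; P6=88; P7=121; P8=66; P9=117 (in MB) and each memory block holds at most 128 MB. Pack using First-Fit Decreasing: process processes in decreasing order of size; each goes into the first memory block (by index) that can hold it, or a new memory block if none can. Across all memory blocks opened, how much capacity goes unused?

183

Sorted descending: 123, 121, 117, 112, 109, 88, 70, 66, 35.
123 MB → memory block 1 (remaining 5 MB)
121 MB → memory block 2 (remaining 7 MB)
117 MB → memory block 3 (remaining 11 MB)
112 MB → memory block 4 (remaining 16 MB)
109 MB → memory block 5 (remaining 19 MB)
88 MB → memory block 6 (remaining 40 MB)
70 MB → memory block 7 (remaining 58 MB)
66 MB → memory block 8 (remaining 62 MB)
35 MB → memory block 6 (remaining 5 MB)
8 memory blocks × 128 MB = 1024 MB; used 841 MB; unused 183 MB.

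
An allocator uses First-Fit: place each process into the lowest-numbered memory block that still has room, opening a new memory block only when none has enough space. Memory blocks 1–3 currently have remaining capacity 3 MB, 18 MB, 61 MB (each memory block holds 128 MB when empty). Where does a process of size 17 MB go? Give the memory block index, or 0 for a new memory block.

2

Memory blocks with room: memory block 2 (18 MB), memory block 3 (61 MB).
The first with room is memory block 2.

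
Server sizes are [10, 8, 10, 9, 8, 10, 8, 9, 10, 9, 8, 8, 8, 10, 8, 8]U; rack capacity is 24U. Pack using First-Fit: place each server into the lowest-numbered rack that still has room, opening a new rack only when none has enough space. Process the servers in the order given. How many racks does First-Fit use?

rack 1: place 10U, 14U left
rack 1: place 8U, 6U left
rack 2: place 10U, 14U left
rack 2: place 9U, 5U left
rack 3: place 8U, 16U left
rack 3: place 10U, 6U left
rack 4: place 8U, 16U left
rack 4: place 9U, 7U left
rack 5: place 10U, 14U left
rack 5: place 9U, 5U left
rack 6: place 8U, 16U left
rack 6: place 8U, 8U left
rack 6: place 8U, 0U left
rack 7: place 10U, 14U left
rack 7: place 8U, 6U left
rack 8: place 8U, 16U left
Final racks: [10,8] [10,9] [8,10] [8,9] [10,9] [8,8,8] [10,8] [8].

8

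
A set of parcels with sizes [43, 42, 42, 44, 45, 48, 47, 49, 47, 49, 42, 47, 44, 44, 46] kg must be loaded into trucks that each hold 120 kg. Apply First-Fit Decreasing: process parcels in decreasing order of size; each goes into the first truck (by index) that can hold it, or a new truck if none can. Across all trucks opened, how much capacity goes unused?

Sorted descending: 49, 49, 48, 47, 47, 47, 46, 45, 44, 44, 44, 43, 42, 42, 42.
Put 49 kg in truck 1; 71 kg remain.
Put 49 kg in truck 1; 22 kg remain.
Put 48 kg in truck 2; 72 kg remain.
Put 47 kg in truck 2; 25 kg remain.
Put 47 kg in truck 3; 73 kg remain.
Put 47 kg in truck 3; 26 kg remain.
Put 46 kg in truck 4; 74 kg remain.
Put 45 kg in truck 4; 29 kg remain.
Put 44 kg in truck 5; 76 kg remain.
Put 44 kg in truck 5; 32 kg remain.
Put 44 kg in truck 6; 76 kg remain.
Put 43 kg in truck 6; 33 kg remain.
Put 42 kg in truck 7; 78 kg remain.
Put 42 kg in truck 7; 36 kg remain.
Put 42 kg in truck 8; 78 kg remain.
8 trucks × 120 kg = 960 kg; used 679 kg; unused 281 kg.

281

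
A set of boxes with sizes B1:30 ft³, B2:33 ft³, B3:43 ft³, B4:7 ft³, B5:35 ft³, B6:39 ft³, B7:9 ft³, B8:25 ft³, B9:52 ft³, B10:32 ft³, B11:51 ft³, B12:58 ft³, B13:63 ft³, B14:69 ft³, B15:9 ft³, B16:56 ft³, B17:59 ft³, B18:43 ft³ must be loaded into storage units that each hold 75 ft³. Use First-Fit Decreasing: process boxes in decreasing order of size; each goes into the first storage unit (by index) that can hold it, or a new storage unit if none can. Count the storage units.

Sorted descending: 69, 63, 59, 58, 56, 52, 51, 43, 43, 39, 35, 33, 32, 30, 25, 9, 9, 7.
Put 69 ft³ in storage unit 1; 6 ft³ remain.
Put 63 ft³ in storage unit 2; 12 ft³ remain.
Put 59 ft³ in storage unit 3; 16 ft³ remain.
Put 58 ft³ in storage unit 4; 17 ft³ remain.
Put 56 ft³ in storage unit 5; 19 ft³ remain.
Put 52 ft³ in storage unit 6; 23 ft³ remain.
Put 51 ft³ in storage unit 7; 24 ft³ remain.
Put 43 ft³ in storage unit 8; 32 ft³ remain.
Put 43 ft³ in storage unit 9; 32 ft³ remain.
Put 39 ft³ in storage unit 10; 36 ft³ remain.
Put 35 ft³ in storage unit 10; 1 ft³ remain.
Put 33 ft³ in storage unit 11; 42 ft³ remain.
Put 32 ft³ in storage unit 8; 0 ft³ remain.
Put 30 ft³ in storage unit 9; 2 ft³ remain.
Put 25 ft³ in storage unit 11; 17 ft³ remain.
Put 9 ft³ in storage unit 2; 3 ft³ remain.
Put 9 ft³ in storage unit 3; 7 ft³ remain.
Put 7 ft³ in storage unit 3; 0 ft³ remain.

11 storage units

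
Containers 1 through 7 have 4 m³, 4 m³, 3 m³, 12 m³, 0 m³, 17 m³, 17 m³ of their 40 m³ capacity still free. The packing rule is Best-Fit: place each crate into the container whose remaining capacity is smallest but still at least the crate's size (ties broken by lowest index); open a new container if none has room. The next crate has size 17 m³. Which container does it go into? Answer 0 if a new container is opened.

6

Containers with room: container 6 (17 m³), container 7 (17 m³).
Tightest fit is container 6 with 17 m³ free.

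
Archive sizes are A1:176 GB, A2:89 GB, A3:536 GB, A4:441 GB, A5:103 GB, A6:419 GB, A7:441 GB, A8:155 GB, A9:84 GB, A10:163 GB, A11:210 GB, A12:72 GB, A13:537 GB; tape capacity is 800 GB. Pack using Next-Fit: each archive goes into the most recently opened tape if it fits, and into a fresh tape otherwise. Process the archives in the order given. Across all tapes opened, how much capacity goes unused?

2174

A1 (176 GB) → tape 1 (remaining 624 GB)
A2 (89 GB) → tape 1 (remaining 535 GB)
A3 (536 GB) → tape 2 (remaining 264 GB)
A4 (441 GB) → tape 3 (remaining 359 GB)
A5 (103 GB) → tape 3 (remaining 256 GB)
A6 (419 GB) → tape 4 (remaining 381 GB)
A7 (441 GB) → tape 5 (remaining 359 GB)
A8 (155 GB) → tape 5 (remaining 204 GB)
A9 (84 GB) → tape 5 (remaining 120 GB)
A10 (163 GB) → tape 6 (remaining 637 GB)
A11 (210 GB) → tape 6 (remaining 427 GB)
A12 (72 GB) → tape 6 (remaining 355 GB)
A13 (537 GB) → tape 7 (remaining 263 GB)
7 tapes × 800 GB = 5600 GB; used 3426 GB; unused 2174 GB.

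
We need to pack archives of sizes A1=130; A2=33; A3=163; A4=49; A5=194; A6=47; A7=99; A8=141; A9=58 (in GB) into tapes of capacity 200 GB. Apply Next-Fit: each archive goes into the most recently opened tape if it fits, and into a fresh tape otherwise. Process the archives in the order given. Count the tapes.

6 tapes

Put A1 (130 GB) in tape 1; 70 GB remain.
Put A2 (33 GB) in tape 1; 37 GB remain.
Put A3 (163 GB) in tape 2; 37 GB remain.
Put A4 (49 GB) in tape 3; 151 GB remain.
Put A5 (194 GB) in tape 4; 6 GB remain.
Put A6 (47 GB) in tape 5; 153 GB remain.
Put A7 (99 GB) in tape 5; 54 GB remain.
Put A8 (141 GB) in tape 6; 59 GB remain.
Put A9 (58 GB) in tape 6; 1 GB remain.
Final tapes: [130,33] [163] [49] [194] [47,99] [141,58].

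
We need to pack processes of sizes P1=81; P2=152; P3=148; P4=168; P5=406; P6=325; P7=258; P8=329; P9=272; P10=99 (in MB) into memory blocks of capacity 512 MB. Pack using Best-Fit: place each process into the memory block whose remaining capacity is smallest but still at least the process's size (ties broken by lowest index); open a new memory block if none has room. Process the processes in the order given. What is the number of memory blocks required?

6

P1 (81 MB) → memory block 1 (remaining 431 MB)
P2 (152 MB) → memory block 1 (remaining 279 MB)
P3 (148 MB) → memory block 1 (remaining 131 MB)
P4 (168 MB) → memory block 2 (remaining 344 MB)
P5 (406 MB) → memory block 3 (remaining 106 MB)
P6 (325 MB) → memory block 2 (remaining 19 MB)
P7 (258 MB) → memory block 4 (remaining 254 MB)
P8 (329 MB) → memory block 5 (remaining 183 MB)
P9 (272 MB) → memory block 6 (remaining 240 MB)
P10 (99 MB) → memory block 3 (remaining 7 MB)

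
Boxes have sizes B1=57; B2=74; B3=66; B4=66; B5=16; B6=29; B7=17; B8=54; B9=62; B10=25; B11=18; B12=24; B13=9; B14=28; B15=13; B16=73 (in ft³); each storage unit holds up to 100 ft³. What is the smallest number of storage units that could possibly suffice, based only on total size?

7

Total size = 57 + 74 + 66 + 66 + 16 + 29 + 17 + 54 + 62 + 25 + 18 + 24 + 9 + 28 + 13 + 73 = 631 ft³.
⌈631 / 100⌉ = 7.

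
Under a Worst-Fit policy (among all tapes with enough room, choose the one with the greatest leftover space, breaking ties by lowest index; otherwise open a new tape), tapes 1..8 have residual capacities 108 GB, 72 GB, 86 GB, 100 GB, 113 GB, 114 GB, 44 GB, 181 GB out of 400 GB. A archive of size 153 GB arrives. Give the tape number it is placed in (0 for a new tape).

8

Tapes with room: tape 8 (181 GB).
Most room is tape 8 with 181 GB free.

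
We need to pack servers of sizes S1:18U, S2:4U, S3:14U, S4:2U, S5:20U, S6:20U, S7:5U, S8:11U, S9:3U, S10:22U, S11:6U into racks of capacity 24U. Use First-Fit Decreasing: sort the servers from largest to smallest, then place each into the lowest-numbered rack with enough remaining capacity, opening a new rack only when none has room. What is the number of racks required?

6

Sorted descending: 22, 20, 20, 18, 14, 11, 6, 5, 4, 3, 2.
Put 22U in rack 1; 2U remain.
Put 20U in rack 2; 4U remain.
Put 20U in rack 3; 4U remain.
Put 18U in rack 4; 6U remain.
Put 14U in rack 5; 10U remain.
Put 11U in rack 6; 13U remain.
Put 6U in rack 4; 0U remain.
Put 5U in rack 5; 5U remain.
Put 4U in rack 2; 0U remain.
Put 3U in rack 3; 1U remain.
Put 2U in rack 1; 0U remain.
Final racks: [22,2] [20,4] [20,3] [18,6] [14,5] [11].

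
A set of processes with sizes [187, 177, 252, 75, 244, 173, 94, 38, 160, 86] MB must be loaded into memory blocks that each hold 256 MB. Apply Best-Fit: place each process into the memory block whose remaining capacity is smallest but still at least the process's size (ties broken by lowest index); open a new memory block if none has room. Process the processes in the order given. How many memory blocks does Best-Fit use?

memory block 1: place 187 MB, 69 MB left
memory block 2: place 177 MB, 79 MB left
memory block 3: place 252 MB, 4 MB left
memory block 2: place 75 MB, 4 MB left
memory block 4: place 244 MB, 12 MB left
memory block 5: place 173 MB, 83 MB left
memory block 6: place 94 MB, 162 MB left
memory block 1: place 38 MB, 31 MB left
memory block 6: place 160 MB, 2 MB left
memory block 7: place 86 MB, 170 MB left
Final memory blocks: [187,38] [177,75] [252] [244] [173] [94,160] [86].

7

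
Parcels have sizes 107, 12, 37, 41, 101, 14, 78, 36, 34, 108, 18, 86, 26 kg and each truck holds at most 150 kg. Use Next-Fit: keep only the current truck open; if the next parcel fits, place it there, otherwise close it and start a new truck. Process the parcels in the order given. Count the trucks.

6

truck 1: place 107 kg, 43 kg left
truck 1: place 12 kg, 31 kg left
truck 2: place 37 kg, 113 kg left
truck 2: place 41 kg, 72 kg left
truck 3: place 101 kg, 49 kg left
truck 3: place 14 kg, 35 kg left
truck 4: place 78 kg, 72 kg left
truck 4: place 36 kg, 36 kg left
truck 4: place 34 kg, 2 kg left
truck 5: place 108 kg, 42 kg left
truck 5: place 18 kg, 24 kg left
truck 6: place 86 kg, 64 kg left
truck 6: place 26 kg, 38 kg left
Final trucks: [107,12] [37,41] [101,14] [78,36,34] [108,18] [86,26].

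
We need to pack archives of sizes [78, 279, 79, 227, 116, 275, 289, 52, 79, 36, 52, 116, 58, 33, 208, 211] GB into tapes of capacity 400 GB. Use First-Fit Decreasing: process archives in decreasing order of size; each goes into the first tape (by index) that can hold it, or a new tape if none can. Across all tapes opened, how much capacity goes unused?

212

Sorted descending: 289, 279, 275, 227, 211, 208, 116, 116, 79, 79, 78, 58, 52, 52, 36, 33.
289 GB → tape 1 (remaining 111 GB)
279 GB → tape 2 (remaining 121 GB)
275 GB → tape 3 (remaining 125 GB)
227 GB → tape 4 (remaining 173 GB)
211 GB → tape 5 (remaining 189 GB)
208 GB → tape 6 (remaining 192 GB)
116 GB → tape 2 (remaining 5 GB)
116 GB → tape 3 (remaining 9 GB)
79 GB → tape 1 (remaining 32 GB)
79 GB → tape 4 (remaining 94 GB)
78 GB → tape 4 (remaining 16 GB)
58 GB → tape 5 (remaining 131 GB)
52 GB → tape 5 (remaining 79 GB)
52 GB → tape 5 (remaining 27 GB)
36 GB → tape 6 (remaining 156 GB)
33 GB → tape 6 (remaining 123 GB)
6 tapes × 400 GB = 2400 GB; used 2188 GB; unused 212 GB.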